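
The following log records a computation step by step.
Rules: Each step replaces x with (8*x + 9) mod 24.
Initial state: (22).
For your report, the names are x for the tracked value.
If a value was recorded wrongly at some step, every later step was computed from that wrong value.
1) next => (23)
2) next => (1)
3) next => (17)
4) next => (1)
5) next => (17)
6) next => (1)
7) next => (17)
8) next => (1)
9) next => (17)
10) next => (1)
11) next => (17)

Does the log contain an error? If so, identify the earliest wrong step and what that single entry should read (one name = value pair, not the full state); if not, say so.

Recomputing the run from the initial state:
step 1: x = 17
step 2: x = 1
step 3: x = 17
step 4: x = 1
step 5: x = 17
step 6: x = 1
step 7: x = 17
step 8: x = 1
step 9: x = 17
step 10: x = 1
step 11: x = 17
The first disagreement with the log is at step 1, where the value should be x = 17.

step 1, x = 17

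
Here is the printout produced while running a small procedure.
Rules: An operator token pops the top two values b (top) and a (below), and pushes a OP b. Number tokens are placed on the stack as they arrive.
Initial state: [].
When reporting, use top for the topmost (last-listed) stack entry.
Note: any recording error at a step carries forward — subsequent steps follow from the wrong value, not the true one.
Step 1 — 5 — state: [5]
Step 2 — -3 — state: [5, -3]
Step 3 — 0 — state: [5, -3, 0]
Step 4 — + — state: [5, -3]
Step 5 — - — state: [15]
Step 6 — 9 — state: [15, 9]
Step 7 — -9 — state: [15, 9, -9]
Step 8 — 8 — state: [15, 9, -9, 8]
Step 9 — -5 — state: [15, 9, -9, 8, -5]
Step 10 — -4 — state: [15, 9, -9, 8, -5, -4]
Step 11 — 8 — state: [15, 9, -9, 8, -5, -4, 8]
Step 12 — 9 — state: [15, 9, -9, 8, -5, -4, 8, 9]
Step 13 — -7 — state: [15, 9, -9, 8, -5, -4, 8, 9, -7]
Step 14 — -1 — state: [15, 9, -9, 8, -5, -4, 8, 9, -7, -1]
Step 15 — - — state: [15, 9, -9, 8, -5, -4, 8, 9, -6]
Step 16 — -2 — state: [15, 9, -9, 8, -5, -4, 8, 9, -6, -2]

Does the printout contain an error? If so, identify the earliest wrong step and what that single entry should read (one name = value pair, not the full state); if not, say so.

1. push 5: top = 5 (no discrepancy)
2. push -3: top = -3 (exactly as logged)
3. push 0: top = 0 (same as recorded)
4. -3 + 0 = -3 (in agreement)
5. 5 - -3 = 8 (the printout has a different value)
That makes step 5 the first incorrect line — top = 8 is what it should show.

step 5, top = 8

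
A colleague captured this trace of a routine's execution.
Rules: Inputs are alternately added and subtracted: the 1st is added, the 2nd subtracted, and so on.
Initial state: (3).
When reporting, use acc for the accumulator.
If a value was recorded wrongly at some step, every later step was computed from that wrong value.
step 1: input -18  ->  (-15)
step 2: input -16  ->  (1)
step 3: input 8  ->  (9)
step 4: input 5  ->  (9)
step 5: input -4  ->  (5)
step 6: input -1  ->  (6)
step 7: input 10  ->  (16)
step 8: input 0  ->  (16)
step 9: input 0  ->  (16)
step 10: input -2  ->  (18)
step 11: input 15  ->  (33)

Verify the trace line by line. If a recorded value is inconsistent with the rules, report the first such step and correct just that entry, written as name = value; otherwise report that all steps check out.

Recomputing the run from the initial state:
step 1: acc = -15
step 2: acc = 1
step 3: acc = 9
step 4: acc = 4
step 5: acc = 0
step 6: acc = 1
step 7: acc = 11
step 8: acc = 11
step 9: acc = 11
step 10: acc = 13
step 11: acc = 28
The first disagreement with the trace is at step 4, where the value should be acc = 4.

step 4, acc = 4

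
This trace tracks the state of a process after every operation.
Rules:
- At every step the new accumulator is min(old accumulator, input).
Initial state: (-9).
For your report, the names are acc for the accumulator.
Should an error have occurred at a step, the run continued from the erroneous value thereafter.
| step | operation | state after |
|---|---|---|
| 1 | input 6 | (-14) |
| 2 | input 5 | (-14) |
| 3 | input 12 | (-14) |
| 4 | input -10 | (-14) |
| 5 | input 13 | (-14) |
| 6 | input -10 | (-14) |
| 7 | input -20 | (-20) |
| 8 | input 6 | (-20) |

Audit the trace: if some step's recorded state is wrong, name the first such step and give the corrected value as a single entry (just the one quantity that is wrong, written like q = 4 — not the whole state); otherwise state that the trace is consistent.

step 1, acc = -9

step 1: acc = min(-9, 6) = -9 -> the entry is off here
That makes step 1 the first incorrect line — acc = -9 is what it should show.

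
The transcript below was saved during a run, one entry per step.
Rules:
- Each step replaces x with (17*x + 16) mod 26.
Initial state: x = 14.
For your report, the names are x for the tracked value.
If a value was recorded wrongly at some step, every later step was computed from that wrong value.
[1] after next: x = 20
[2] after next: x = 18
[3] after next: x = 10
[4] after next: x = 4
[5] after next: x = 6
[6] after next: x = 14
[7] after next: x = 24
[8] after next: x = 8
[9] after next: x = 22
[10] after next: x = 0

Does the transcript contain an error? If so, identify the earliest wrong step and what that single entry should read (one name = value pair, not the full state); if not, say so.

step 7, x = 20

Recomputing the run from the initial state:
step 1: x = 20
step 2: x = 18
step 3: x = 10
step 4: x = 4
step 5: x = 6
step 6: x = 14
step 7: x = 20
step 8: x = 18
step 9: x = 10
step 10: x = 4
The first disagreement with the transcript is at step 7, where the value should be x = 20.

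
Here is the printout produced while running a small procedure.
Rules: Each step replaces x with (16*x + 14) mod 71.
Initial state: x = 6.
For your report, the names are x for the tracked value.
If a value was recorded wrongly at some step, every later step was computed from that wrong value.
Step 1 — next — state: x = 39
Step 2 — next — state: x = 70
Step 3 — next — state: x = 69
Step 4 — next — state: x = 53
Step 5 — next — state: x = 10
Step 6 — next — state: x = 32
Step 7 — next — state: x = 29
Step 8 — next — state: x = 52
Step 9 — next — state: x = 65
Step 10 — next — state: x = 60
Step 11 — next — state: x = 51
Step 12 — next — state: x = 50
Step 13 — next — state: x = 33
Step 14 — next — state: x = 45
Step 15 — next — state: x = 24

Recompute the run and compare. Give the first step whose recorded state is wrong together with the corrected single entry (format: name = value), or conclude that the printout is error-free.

Recomputing the run from the initial state:
step 1: x = 39
step 2: x = 70
step 3: x = 69
step 4: x = 53
step 5: x = 10
step 6: x = 32
step 7: x = 29
step 8: x = 52
step 9: x = 65
step 10: x = 60
step 11: x = 51
step 12: x = 49
step 13: x = 17
step 14: x = 2
step 15: x = 46
The first disagreement with the printout is at step 12, where the value should be x = 49.

step 12, x = 49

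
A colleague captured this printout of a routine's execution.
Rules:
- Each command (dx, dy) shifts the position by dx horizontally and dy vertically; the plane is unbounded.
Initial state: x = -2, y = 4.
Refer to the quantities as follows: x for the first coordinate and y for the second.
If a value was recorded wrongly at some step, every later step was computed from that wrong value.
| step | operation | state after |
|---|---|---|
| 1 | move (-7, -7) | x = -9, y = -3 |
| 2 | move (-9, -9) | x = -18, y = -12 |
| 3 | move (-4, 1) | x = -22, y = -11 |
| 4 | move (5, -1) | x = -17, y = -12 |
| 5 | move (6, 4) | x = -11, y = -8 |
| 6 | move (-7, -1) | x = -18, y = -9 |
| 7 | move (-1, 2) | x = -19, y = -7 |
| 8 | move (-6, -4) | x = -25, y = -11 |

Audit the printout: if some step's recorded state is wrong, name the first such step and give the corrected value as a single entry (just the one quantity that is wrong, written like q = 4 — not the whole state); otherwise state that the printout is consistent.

no error

Recomputing the run from the initial state:
step 1: x = -9, y = -3
step 2: x = -18, y = -12
step 3: x = -22, y = -11
step 4: x = -17, y = -12
step 5: x = -11, y = -8
step 6: x = -18, y = -9
step 7: x = -19, y = -7
step 8: x = -25, y = -11
This matches the printout at every step.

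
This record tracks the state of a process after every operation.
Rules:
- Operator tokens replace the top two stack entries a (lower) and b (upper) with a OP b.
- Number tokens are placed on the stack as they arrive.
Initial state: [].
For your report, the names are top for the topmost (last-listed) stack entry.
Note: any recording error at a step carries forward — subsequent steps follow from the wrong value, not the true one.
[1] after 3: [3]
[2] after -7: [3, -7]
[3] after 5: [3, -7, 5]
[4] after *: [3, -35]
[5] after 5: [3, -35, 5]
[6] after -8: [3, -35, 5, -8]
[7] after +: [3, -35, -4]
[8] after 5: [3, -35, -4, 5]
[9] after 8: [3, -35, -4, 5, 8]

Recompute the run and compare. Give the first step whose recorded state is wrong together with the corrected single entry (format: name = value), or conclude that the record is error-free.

Recomputing the run from the initial state:
step 1: [3]
step 2: [3, -7]
step 3: [3, -7, 5]
step 4: [3, -35]
step 5: [3, -35, 5]
step 6: [3, -35, 5, -8]
step 7: [3, -35, -3]
step 8: [3, -35, -3, 5]
step 9: [3, -35, -3, 5, 8]
The first disagreement with the record is at step 7, where the value should be top = -3.

step 7, top = -3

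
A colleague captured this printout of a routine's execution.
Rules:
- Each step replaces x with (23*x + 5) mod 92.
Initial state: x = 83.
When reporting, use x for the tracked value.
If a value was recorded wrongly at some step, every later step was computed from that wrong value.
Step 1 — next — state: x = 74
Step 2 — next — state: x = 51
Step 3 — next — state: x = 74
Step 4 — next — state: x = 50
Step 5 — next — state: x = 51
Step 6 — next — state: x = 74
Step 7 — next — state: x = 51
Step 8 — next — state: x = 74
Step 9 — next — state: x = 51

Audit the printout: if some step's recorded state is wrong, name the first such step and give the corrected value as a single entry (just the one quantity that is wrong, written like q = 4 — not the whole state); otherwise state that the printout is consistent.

Recomputing the run from the initial state:
step 1: x = 74
step 2: x = 51
step 3: x = 74
step 4: x = 51
step 5: x = 74
step 6: x = 51
step 7: x = 74
step 8: x = 51
step 9: x = 74
The first disagreement with the printout is at step 4, where the value should be x = 51.

step 4, x = 51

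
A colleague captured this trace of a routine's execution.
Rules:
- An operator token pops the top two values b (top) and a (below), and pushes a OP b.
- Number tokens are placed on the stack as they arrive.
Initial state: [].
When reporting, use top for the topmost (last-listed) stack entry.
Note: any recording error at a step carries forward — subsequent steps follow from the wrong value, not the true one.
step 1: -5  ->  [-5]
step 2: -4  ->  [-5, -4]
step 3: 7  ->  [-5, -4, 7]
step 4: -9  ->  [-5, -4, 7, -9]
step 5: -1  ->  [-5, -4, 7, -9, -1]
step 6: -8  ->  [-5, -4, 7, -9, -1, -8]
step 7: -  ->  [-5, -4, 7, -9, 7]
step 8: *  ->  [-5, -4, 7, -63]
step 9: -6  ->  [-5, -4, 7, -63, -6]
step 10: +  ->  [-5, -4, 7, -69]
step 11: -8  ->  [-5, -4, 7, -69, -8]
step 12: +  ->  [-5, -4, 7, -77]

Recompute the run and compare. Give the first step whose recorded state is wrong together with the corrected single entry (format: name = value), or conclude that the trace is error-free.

no error

Step 1: push -5: top = -5 — exactly as logged.
Step 2: push -4: top = -4 — matches.
Step 3: push 7: top = 7 — confirmed correct.
Step 4: push -9: top = -9 — exactly as logged.
Step 5: push -1: top = -1 — verified.
Step 6: push -8: top = -8 — matches.
Step 7: -1 - -8 = 7 — in agreement.
Step 8: -9 * 7 = -63 — checks out.
Step 9: push -6: top = -6 — agrees with the trace.
Step 10: -63 + -6 = -69 — matches.
Step 11: push -8: top = -8 — verified.
Step 12: -69 + -8 = -77 — same as recorded.
The recomputation confirms every line.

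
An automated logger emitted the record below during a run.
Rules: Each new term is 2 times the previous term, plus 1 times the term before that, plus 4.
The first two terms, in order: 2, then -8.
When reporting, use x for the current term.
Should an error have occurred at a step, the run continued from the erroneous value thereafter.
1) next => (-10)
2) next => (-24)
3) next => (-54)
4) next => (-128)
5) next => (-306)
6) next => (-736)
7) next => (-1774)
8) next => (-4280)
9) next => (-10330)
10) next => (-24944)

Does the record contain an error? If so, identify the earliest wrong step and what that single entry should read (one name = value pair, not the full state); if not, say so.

step 10, x = -24936

Recomputing the run from the initial state:
step 1: x = -10
step 2: x = -24
step 3: x = -54
step 4: x = -128
step 5: x = -306
step 6: x = -736
step 7: x = -1774
step 8: x = -4280
step 9: x = -10330
step 10: x = -24936
The first disagreement with the record is at step 10, where the value should be x = -24936.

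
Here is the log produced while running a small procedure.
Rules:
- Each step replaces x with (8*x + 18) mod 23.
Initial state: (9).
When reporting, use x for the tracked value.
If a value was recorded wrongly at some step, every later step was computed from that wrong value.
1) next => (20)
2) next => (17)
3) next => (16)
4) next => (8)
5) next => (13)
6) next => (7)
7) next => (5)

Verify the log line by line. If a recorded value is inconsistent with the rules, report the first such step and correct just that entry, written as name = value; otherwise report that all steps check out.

step 1, x = 21

step 1: x = (8*9 + 18) mod 23 = 21 -> the recorded entry deviates here
That makes step 1 the first incorrect line — x = 21 is what it should show.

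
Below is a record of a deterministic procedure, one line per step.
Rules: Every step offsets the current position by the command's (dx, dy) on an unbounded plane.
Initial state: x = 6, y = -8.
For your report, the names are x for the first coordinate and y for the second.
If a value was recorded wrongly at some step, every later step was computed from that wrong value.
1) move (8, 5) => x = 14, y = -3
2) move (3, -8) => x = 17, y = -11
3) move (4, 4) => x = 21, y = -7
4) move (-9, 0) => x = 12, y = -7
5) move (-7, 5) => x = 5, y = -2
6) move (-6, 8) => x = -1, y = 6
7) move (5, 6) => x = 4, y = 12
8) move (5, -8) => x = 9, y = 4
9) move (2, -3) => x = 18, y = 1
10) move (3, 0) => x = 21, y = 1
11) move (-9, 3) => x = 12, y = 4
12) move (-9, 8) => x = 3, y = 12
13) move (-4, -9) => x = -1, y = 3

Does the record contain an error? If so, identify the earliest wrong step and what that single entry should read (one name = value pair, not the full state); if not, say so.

step 9, x = 11

1. x = 6 + (8) = 14, y = -8 + (5) = -3 (agrees with the record)
2. x = 14 + (3) = 17, y = -3 + (-8) = -11 (agrees with the record)
3. x = 17 + (4) = 21, y = -11 + (4) = -7 (matches)
4. x = 21 + (-9) = 12, y = -7 + (0) = -7 (in agreement)
5. x = 12 + (-7) = 5, y = -7 + (5) = -2 (consistent with the record)
6. x = 5 + (-6) = -1, y = -2 + (8) = 6 (agrees with the record)
7. x = -1 + (5) = 4, y = 6 + (6) = 12 (checks out)
8. x = 4 + (5) = 9, y = 12 + (-8) = 4 (matches)
9. x = 9 + (2) = 11, y = 4 + (-3) = 1 (the record disagrees here)
First incorrect step: 9; the correct value is x = 11.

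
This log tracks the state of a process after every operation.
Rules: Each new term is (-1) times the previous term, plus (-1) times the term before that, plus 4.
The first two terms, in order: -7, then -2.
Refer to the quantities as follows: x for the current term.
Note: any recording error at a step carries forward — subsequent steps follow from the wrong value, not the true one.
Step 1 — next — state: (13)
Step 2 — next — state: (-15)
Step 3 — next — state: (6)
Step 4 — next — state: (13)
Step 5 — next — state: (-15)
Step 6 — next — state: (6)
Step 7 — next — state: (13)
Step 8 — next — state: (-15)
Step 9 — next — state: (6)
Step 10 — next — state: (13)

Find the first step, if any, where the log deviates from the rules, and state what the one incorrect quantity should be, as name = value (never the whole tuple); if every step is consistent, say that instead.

step 2, x = -7

step 1: x = -1*(-2) + (-1)*(-7) + (4) = 13 -> no discrepancy
step 2: x = -1*(13) + (-1)*(-2) + (4) = -7 -> the log disagrees here
First deviation found at step 2; the corrected entry is x = -7.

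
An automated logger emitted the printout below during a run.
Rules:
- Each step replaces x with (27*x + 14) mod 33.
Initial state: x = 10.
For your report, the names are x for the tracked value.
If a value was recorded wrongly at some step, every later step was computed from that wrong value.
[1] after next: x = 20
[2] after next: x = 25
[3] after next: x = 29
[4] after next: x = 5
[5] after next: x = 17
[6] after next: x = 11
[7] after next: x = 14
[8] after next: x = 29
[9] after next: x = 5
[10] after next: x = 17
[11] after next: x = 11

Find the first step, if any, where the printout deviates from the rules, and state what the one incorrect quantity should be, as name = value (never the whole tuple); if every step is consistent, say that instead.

step 2, x = 26

Recomputing the run from the initial state:
step 1: x = 20
step 2: x = 26
step 3: x = 23
step 4: x = 8
step 5: x = 32
step 6: x = 20
step 7: x = 26
step 8: x = 23
step 9: x = 8
step 10: x = 32
step 11: x = 20
The first disagreement with the printout is at step 2, where the value should be x = 26.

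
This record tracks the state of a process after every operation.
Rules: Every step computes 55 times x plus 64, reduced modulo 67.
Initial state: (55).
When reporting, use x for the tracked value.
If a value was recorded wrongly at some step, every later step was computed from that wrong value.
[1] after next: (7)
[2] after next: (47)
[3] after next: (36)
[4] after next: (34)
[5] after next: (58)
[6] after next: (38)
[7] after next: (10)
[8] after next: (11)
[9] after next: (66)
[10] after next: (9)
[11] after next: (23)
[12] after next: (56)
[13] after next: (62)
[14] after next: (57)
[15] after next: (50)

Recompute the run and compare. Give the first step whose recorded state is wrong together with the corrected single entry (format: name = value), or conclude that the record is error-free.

Step 1: x = (55*55 + 64) mod 67 = 7 — matches.
Step 2: x = (55*7 + 64) mod 67 = 47 — same as recorded.
Step 3: x = (55*47 + 64) mod 67 = 36 — verified.
Step 4: x = (55*36 + 64) mod 67 = 34 — no discrepancy.
Step 5: x = (55*34 + 64) mod 67 = 58 — agrees with the record.
Step 6: x = (55*58 + 64) mod 67 = 38 — confirmed correct.
Step 7: x = (55*38 + 64) mod 67 = 10 — checks out.
Step 8: x = (55*10 + 64) mod 67 = 11 — same as recorded.
Step 9: x = (55*11 + 64) mod 67 = 66 — no discrepancy.
Step 10: x = (55*66 + 64) mod 67 = 9 — no discrepancy.
Step 11: x = (55*9 + 64) mod 67 = 23 — confirmed correct.
Step 12: x = (55*23 + 64) mod 67 = 56 — verified.
Step 13: x = (55*56 + 64) mod 67 = 62 — checks out.
Step 14: x = (55*62 + 64) mod 67 = 57 — in agreement.
Step 15: x = (55*57 + 64) mod 67 = 50 — agrees with the record.
Each recorded entry agrees with the recomputation.

no error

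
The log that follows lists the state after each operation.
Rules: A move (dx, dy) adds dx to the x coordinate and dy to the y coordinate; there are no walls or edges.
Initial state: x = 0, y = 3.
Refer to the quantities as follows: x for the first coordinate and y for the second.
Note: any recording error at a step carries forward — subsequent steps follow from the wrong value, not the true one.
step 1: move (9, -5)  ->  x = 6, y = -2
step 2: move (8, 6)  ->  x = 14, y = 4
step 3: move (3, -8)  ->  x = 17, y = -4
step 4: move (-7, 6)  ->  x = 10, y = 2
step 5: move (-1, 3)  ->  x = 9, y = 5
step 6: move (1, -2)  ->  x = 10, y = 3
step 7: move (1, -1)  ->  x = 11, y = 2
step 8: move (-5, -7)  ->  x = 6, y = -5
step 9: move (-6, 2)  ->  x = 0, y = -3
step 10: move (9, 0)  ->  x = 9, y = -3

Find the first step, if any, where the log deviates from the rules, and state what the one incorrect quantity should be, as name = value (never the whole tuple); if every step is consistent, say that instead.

Recomputing the run from the initial state:
step 1: x = 9, y = -2
step 2: x = 17, y = 4
step 3: x = 20, y = -4
step 4: x = 13, y = 2
step 5: x = 12, y = 5
step 6: x = 13, y = 3
step 7: x = 14, y = 2
step 8: x = 9, y = -5
step 9: x = 3, y = -3
step 10: x = 12, y = -3
The first disagreement with the log is at step 1, where the value should be x = 9.

step 1, x = 9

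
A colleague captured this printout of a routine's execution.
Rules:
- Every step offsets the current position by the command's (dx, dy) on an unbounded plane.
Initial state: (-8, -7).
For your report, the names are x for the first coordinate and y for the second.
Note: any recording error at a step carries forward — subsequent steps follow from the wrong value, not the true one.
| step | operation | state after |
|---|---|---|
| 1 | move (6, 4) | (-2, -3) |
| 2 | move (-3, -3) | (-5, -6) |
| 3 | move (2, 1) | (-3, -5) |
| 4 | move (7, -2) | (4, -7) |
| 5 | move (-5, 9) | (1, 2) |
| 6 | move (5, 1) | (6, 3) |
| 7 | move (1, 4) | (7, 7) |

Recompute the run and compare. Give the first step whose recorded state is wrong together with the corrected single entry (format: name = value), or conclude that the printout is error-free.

step 1: x = -8 + (6) = -2, y = -7 + (4) = -3 -> matches
step 2: x = -2 + (-3) = -5, y = -3 + (-3) = -6 -> confirmed correct
step 3: x = -5 + (2) = -3, y = -6 + (1) = -5 -> exactly as logged
step 4: x = -3 + (7) = 4, y = -5 + (-2) = -7 -> no discrepancy
step 5: x = 4 + (-5) = -1, y = -7 + (9) = 2 -> first mismatch against the printout
First incorrect step: 5; the correct value is x = -1.

step 5, x = -1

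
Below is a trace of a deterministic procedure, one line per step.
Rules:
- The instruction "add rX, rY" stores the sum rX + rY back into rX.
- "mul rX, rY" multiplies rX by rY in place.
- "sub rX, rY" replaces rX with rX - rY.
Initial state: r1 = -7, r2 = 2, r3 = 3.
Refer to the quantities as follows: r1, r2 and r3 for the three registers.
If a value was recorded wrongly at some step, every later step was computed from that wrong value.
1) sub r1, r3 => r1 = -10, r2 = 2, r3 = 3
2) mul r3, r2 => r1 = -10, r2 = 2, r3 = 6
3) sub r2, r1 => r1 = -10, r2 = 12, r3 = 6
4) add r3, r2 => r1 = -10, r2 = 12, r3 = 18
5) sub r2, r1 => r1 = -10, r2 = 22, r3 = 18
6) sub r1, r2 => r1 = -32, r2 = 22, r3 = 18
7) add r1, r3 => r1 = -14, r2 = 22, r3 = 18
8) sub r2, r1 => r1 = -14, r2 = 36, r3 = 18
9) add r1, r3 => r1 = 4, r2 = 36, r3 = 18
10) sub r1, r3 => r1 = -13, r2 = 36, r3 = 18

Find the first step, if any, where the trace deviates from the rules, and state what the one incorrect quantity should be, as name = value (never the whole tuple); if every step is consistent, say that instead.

step 10, r1 = -14

1. r1 = -7 - 3 = -10 (consistent with the trace)
2. r3 = 3 * 2 = 6 (matches)
3. r2 = 2 - -10 = 12 (agrees with the trace)
4. r3 = 6 + 12 = 18 (verified)
5. r2 = 12 - -10 = 22 (same as recorded)
6. r1 = -10 - 22 = -32 (consistent with the trace)
7. r1 = -32 + 18 = -14 (checks out)
8. r2 = 22 - -14 = 36 (exactly as logged)
9. r1 = -14 + 18 = 4 (checks out)
10. r1 = 4 - 18 = -14 (the entry is off here)
So the first discrepancy is step 10, where the right value is r1 = -14.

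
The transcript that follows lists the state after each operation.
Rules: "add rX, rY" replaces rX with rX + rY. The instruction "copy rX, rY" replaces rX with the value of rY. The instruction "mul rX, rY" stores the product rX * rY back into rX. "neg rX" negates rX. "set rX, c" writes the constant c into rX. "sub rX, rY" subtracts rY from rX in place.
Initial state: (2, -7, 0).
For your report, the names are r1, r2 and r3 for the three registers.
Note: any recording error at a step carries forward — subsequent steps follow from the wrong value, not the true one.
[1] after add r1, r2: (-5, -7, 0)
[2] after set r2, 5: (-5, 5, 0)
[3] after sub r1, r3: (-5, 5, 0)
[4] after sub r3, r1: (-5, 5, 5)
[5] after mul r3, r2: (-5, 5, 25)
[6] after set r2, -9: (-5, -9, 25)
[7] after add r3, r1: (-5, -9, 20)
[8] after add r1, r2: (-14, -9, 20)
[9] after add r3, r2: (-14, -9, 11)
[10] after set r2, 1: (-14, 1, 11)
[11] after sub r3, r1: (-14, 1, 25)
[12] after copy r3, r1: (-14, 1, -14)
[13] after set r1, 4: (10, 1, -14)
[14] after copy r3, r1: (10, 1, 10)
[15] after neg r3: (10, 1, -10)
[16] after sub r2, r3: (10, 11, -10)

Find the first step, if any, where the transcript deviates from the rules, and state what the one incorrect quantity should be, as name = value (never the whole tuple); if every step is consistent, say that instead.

step 13, r1 = 4

Recomputing the run from the initial state:
step 1: r1 = -5, r2 = -7, r3 = 0
step 2: r1 = -5, r2 = 5, r3 = 0
step 3: r1 = -5, r2 = 5, r3 = 0
step 4: r1 = -5, r2 = 5, r3 = 5
step 5: r1 = -5, r2 = 5, r3 = 25
step 6: r1 = -5, r2 = -9, r3 = 25
step 7: r1 = -5, r2 = -9, r3 = 20
step 8: r1 = -14, r2 = -9, r3 = 20
step 9: r1 = -14, r2 = -9, r3 = 11
step 10: r1 = -14, r2 = 1, r3 = 11
step 11: r1 = -14, r2 = 1, r3 = 25
step 12: r1 = -14, r2 = 1, r3 = -14
step 13: r1 = 4, r2 = 1, r3 = -14
step 14: r1 = 4, r2 = 1, r3 = 4
step 15: r1 = 4, r2 = 1, r3 = -4
step 16: r1 = 4, r2 = 5, r3 = -4
The first disagreement with the transcript is at step 13, where the value should be r1 = 4.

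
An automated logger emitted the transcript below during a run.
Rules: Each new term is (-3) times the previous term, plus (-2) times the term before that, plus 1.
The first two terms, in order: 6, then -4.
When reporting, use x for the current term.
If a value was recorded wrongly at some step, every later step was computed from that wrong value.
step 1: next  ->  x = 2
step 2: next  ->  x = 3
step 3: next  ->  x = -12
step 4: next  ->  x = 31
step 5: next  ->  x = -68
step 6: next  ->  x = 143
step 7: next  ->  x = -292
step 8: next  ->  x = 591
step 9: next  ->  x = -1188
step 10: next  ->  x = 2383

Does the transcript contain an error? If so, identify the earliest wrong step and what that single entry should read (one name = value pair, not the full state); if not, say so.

step 1, x = 1

1. x = -3*(-4) + (-2)*(6) + (1) = 1 (the recorded entry deviates here)
First incorrect step: 1; the correct value is x = 1.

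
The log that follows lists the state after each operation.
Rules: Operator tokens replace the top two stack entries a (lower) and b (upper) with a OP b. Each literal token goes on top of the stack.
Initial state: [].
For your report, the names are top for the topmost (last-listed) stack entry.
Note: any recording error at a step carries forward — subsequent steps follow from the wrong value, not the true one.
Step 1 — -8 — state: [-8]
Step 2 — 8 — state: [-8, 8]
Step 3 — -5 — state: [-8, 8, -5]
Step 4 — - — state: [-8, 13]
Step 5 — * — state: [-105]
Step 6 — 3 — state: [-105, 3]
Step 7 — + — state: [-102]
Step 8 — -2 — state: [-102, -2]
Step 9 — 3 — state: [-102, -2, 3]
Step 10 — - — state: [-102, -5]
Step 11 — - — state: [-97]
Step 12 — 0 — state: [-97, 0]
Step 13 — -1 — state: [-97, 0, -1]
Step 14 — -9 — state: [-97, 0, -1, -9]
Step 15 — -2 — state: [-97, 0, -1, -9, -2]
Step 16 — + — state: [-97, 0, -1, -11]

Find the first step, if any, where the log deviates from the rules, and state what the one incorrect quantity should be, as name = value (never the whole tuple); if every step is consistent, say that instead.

step 5, top = -104

Recomputing the run from the initial state:
step 1: [-8]
step 2: [-8, 8]
step 3: [-8, 8, -5]
step 4: [-8, 13]
step 5: [-104]
step 6: [-104, 3]
step 7: [-101]
step 8: [-101, -2]
step 9: [-101, -2, 3]
step 10: [-101, -5]
step 11: [-96]
step 12: [-96, 0]
step 13: [-96, 0, -1]
step 14: [-96, 0, -1, -9]
step 15: [-96, 0, -1, -9, -2]
step 16: [-96, 0, -1, -11]
The first disagreement with the log is at step 5, where the value should be top = -104.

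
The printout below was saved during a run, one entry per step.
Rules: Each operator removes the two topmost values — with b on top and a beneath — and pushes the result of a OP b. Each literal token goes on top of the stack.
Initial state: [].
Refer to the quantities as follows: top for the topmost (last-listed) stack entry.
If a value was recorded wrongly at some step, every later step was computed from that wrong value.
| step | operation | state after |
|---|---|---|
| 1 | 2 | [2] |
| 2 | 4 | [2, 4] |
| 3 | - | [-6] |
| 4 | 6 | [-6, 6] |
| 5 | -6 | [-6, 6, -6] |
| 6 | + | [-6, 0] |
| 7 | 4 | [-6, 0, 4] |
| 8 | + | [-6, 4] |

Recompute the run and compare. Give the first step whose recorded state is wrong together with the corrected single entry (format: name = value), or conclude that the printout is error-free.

step 3, top = -2

1. push 2: top = 2 (checks out)
2. push 4: top = 4 (matches)
3. 2 - 4 = -2 (this is not what the printout shows)
The earliest wrong entry is at step 3: it should read top = -2.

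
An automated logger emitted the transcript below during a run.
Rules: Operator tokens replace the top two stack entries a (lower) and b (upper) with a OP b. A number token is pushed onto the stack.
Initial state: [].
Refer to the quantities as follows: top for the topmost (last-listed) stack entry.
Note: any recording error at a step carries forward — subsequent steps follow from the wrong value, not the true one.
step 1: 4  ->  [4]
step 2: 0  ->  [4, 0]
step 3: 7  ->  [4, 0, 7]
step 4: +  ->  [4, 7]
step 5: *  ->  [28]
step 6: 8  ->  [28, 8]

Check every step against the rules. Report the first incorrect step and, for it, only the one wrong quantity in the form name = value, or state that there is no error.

Step 1: push 4: top = 4 — in agreement.
Step 2: push 0: top = 0 — agrees with the transcript.
Step 3: push 7: top = 7 — consistent with the transcript.
Step 4: 0 + 7 = 7 — matches.
Step 5: 4 * 7 = 28 — agrees with the transcript.
Step 6: push 8: top = 8 — consistent with the transcript.
The whole run recomputes cleanly — no discrepancies.

no error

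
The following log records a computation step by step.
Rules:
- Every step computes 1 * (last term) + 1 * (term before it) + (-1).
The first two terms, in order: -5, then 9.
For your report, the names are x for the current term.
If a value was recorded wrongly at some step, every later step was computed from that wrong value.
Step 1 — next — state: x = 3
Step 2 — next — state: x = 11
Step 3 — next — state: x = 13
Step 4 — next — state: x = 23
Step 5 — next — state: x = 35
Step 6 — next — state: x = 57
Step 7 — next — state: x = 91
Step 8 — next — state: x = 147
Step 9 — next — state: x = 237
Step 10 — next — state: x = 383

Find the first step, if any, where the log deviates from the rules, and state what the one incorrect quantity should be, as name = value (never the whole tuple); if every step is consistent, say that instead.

Step 1: x = 1*(9) + (1)*(-5) + (-1) = 3 — checks out.
Step 2: x = 1*(3) + (1)*(9) + (-1) = 11 — no discrepancy.
Step 3: x = 1*(11) + (1)*(3) + (-1) = 13 — no discrepancy.
Step 4: x = 1*(13) + (1)*(11) + (-1) = 23 — agrees with the log.
Step 5: x = 1*(23) + (1)*(13) + (-1) = 35 — consistent with the log.
Step 6: x = 1*(35) + (1)*(23) + (-1) = 57 — agrees with the log.
Step 7: x = 1*(57) + (1)*(35) + (-1) = 91 — agrees with the log.
Step 8: x = 1*(91) + (1)*(57) + (-1) = 147 — confirmed correct.
Step 9: x = 1*(147) + (1)*(91) + (-1) = 237 — no discrepancy.
Step 10: x = 1*(237) + (1)*(147) + (-1) = 383 — verified.
All entries verified; no error found.

no error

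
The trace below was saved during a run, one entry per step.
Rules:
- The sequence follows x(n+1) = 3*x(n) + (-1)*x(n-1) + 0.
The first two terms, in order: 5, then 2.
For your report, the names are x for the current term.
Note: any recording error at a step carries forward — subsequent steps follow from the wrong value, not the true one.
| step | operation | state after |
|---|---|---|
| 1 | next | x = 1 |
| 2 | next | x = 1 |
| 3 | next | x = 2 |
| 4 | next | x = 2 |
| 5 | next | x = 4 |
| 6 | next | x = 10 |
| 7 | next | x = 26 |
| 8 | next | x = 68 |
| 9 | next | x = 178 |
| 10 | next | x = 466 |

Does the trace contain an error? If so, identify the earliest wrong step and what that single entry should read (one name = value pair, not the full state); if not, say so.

step 4, x = 5

step 1: x = 3*(2) + (-1)*(5) + (0) = 1 -> confirmed correct
step 2: x = 3*(1) + (-1)*(2) + (0) = 1 -> checks out
step 3: x = 3*(1) + (-1)*(1) + (0) = 2 -> confirmed correct
step 4: x = 3*(2) + (-1)*(1) + (0) = 5 -> the entry is off here
The audit stops at step 4: the recorded entry is wrong and should be x = 5.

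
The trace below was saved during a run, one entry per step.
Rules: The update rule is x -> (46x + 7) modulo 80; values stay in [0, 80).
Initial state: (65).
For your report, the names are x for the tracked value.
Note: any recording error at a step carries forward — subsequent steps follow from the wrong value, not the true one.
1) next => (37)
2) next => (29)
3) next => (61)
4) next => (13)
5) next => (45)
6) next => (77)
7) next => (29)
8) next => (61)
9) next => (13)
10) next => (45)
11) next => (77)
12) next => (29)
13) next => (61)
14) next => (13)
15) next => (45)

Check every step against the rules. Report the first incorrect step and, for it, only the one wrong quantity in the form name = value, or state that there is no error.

no error

Step 1: x = (46*65 + 7) mod 80 = 37 — agrees with the trace.
Step 2: x = (46*37 + 7) mod 80 = 29 — agrees with the trace.
Step 3: x = (46*29 + 7) mod 80 = 61 — no discrepancy.
Step 4: x = (46*61 + 7) mod 80 = 13 — same as recorded.
Step 5: x = (46*13 + 7) mod 80 = 45 — exactly as logged.
Step 6: x = (46*45 + 7) mod 80 = 77 — agrees with the trace.
Step 7: x = (46*77 + 7) mod 80 = 29 — checks out.
Step 8: x = (46*29 + 7) mod 80 = 61 — exactly as logged.
Step 9: x = (46*61 + 7) mod 80 = 13 — verified.
Step 10: x = (46*13 + 7) mod 80 = 45 — verified.
Step 11: x = (46*45 + 7) mod 80 = 77 — verified.
Step 12: x = (46*77 + 7) mod 80 = 29 — exactly as logged.
Step 13: x = (46*29 + 7) mod 80 = 61 — exactly as logged.
Step 14: x = (46*61 + 7) mod 80 = 13 — consistent with the trace.
Step 15: x = (46*13 + 7) mod 80 = 45 — no discrepancy.
All steps check out; nothing to correct.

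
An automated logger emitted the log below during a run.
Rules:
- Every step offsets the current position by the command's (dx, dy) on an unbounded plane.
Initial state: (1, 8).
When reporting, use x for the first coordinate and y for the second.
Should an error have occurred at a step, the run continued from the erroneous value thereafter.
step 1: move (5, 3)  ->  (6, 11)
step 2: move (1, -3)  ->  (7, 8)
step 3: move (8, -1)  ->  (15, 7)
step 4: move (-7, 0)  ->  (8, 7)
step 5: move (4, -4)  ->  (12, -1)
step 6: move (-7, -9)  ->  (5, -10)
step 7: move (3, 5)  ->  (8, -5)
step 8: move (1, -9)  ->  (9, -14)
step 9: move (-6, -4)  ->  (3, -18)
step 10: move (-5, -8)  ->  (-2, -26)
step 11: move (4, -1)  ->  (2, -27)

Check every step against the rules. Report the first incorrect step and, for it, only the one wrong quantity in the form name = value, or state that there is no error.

Recomputing the run from the initial state:
step 1: x = 6, y = 11
step 2: x = 7, y = 8
step 3: x = 15, y = 7
step 4: x = 8, y = 7
step 5: x = 12, y = 3
step 6: x = 5, y = -6
step 7: x = 8, y = -1
step 8: x = 9, y = -10
step 9: x = 3, y = -14
step 10: x = -2, y = -22
step 11: x = 2, y = -23
The first disagreement with the log is at step 5, where the value should be y = 3.

step 5, y = 3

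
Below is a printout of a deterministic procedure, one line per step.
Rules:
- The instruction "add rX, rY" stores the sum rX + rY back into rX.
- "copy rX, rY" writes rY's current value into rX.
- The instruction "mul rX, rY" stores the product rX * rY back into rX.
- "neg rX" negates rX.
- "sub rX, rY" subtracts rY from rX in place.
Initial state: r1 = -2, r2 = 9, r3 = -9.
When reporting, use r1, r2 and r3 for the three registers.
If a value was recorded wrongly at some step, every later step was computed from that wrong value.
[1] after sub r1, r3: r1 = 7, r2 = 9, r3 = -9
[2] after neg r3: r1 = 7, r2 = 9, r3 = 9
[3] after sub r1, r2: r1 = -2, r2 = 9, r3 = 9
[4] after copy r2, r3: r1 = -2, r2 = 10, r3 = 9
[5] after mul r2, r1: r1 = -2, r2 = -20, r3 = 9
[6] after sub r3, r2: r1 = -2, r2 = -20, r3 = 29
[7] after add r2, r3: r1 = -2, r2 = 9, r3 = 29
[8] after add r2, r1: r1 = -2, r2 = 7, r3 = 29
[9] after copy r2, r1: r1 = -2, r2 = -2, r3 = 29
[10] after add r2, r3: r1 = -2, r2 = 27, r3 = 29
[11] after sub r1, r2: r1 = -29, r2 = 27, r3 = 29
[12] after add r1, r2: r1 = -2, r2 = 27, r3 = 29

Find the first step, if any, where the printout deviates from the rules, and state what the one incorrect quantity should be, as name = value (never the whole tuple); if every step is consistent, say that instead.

step 4, r2 = 9

Step 1: r1 = -2 - -9 = 7 — in agreement.
Step 2: r3 = -(-9) = 9 — same as recorded.
Step 3: r1 = 7 - 9 = -2 — confirmed correct.
Step 4: r2 = 9 — the entry is off here.
Step 4 is the first one off; corrected, r2 = 9.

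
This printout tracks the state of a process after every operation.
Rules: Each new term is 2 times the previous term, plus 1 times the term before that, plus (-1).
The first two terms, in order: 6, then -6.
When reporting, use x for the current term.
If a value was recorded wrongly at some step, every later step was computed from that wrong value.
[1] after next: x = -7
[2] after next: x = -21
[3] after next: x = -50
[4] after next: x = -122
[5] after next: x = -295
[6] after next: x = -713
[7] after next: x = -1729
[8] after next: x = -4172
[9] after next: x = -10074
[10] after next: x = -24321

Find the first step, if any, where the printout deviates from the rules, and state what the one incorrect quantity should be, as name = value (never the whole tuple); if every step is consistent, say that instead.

step 7, x = -1722

Step 1: x = 2*(-6) + (1)*(6) + (-1) = -7 — exactly as logged.
Step 2: x = 2*(-7) + (1)*(-6) + (-1) = -21 — confirmed correct.
Step 3: x = 2*(-21) + (1)*(-7) + (-1) = -50 — agrees with the printout.
Step 4: x = 2*(-50) + (1)*(-21) + (-1) = -122 — checks out.
Step 5: x = 2*(-122) + (1)*(-50) + (-1) = -295 — consistent with the printout.
Step 6: x = 2*(-295) + (1)*(-122) + (-1) = -713 — matches.
Step 7: x = 2*(-713) + (1)*(-295) + (-1) = -1722 — the printout disagrees here.
The earliest wrong entry is at step 7: it should read x = -1722.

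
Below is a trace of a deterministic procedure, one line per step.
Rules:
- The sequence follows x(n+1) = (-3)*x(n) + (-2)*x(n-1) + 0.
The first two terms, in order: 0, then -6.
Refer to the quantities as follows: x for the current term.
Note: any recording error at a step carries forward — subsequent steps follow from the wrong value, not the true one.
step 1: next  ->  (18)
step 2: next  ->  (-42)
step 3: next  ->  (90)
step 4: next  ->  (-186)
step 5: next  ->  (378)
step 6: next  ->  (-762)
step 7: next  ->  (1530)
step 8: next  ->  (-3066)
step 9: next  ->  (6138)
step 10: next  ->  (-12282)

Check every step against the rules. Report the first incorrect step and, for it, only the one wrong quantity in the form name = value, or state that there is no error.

no error

Recomputing the run from the initial state:
step 1: x = 18
step 2: x = -42
step 3: x = 90
step 4: x = -186
step 5: x = 378
step 6: x = -762
step 7: x = 1530
step 8: x = -3066
step 9: x = 6138
step 10: x = -12282
This matches the trace at every step.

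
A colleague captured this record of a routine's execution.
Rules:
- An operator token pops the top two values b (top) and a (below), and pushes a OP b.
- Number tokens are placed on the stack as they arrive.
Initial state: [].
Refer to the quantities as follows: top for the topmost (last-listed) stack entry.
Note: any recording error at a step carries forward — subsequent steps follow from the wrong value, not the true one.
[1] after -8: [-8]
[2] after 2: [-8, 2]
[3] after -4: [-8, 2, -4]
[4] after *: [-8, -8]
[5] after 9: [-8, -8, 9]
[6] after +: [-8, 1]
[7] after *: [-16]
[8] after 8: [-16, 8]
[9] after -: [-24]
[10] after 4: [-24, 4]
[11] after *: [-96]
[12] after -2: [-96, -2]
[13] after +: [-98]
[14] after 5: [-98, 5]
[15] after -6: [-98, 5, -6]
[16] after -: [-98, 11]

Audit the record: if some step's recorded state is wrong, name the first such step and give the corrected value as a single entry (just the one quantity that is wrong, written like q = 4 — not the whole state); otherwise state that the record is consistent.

Step 1: push -8: top = -8 — same as recorded.
Step 2: push 2: top = 2 — consistent with the record.
Step 3: push -4: top = -4 — confirmed correct.
Step 4: 2 * -4 = -8 — consistent with the record.
Step 5: push 9: top = 9 — matches.
Step 6: -8 + 9 = 1 — verified.
Step 7: -8 * 1 = -8 — the recorded entry deviates here.
Conclusion: step 7 carries the first error; the entry should be top = -8.

step 7, top = -8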